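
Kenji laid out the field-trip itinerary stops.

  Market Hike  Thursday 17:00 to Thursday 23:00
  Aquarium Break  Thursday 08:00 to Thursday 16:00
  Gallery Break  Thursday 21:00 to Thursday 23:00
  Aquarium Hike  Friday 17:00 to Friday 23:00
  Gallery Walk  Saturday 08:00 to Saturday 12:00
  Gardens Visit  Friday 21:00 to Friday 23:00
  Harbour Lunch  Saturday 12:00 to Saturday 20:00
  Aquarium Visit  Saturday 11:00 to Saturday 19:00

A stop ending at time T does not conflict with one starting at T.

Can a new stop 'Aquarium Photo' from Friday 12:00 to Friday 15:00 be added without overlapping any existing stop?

Aquarium Break: ends Thursday 16:00 at or before Aquarium Photo starts Friday 12:00 → clear.
Market Hike: ends Thursday 23:00 at or before Aquarium Photo starts Friday 12:00 → clear.
Gallery Break: ends Thursday 23:00 at or before Aquarium Photo starts Friday 12:00 → clear.
Aquarium Hike: starts Friday 17:00 at or after Aquarium Photo ends Friday 15:00 → clear.
Gardens Visit: starts Friday 21:00 at or after Aquarium Photo ends Friday 15:00 → clear.
Gallery Walk: starts Saturday 08:00 at or after Aquarium Photo ends Friday 15:00 → clear.
Aquarium Visit: starts Saturday 11:00 at or after Aquarium Photo ends Friday 15:00 → clear.
Harbour Lunch: starts Saturday 12:00 at or after Aquarium Photo ends Friday 15:00 → clear.

Yes — the slot is free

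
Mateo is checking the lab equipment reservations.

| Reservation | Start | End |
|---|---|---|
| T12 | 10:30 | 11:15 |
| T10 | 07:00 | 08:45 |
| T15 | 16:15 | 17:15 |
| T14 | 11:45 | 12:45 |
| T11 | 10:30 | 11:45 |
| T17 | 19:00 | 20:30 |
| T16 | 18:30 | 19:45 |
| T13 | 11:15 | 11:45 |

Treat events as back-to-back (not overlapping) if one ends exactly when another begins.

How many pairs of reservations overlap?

Sorted by start: T10, T11, T12, T13, T14, T15, T16, T17.
T11 starts after T10 ends; T10 is clear from here.
T12 starts before T11 ends → T11 and T12 overlap.
T13 starts before T11 ends → T11 and T13 overlap.
T14 starts exactly when T11 ends (back-to-back, no overlap); T11 is clear from here.
T13 starts exactly when T12 ends (back-to-back, no overlap); T12 is clear from here.
T14 starts exactly when T13 ends (back-to-back, no overlap); T13 is clear from here.
T15 starts after T14 ends; T14 is clear from here.
T16 starts after T15 ends; T15 is clear from here.
T17 starts before T16 ends → T16 and T17 overlap.
Overlapping pairs: T11 & T12, T11 & T13, T16 & T17 — 3 in total.

3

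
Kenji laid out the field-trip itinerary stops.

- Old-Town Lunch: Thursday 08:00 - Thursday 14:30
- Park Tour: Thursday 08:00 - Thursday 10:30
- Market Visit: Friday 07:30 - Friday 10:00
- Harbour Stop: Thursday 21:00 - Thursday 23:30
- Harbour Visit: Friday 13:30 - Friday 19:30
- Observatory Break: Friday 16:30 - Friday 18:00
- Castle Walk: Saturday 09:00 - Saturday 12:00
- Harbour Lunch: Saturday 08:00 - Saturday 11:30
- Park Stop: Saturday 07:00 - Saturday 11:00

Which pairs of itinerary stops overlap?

Castle Walk & Harbour Lunch, Castle Walk & Park Stop, Harbour Lunch & Park Stop, Harbour Visit & Observatory Break, Old-Town Lunch & Park Tour

Two intervals overlap when each starts before the other ends.
Sorted by start: Old-Town Lunch, Park Tour, Harbour Stop, Market Visit, Harbour Visit, Observatory Break, Park Stop, Harbour Lunch, Castle Walk.
Park Tour starts before Old-Town Lunch ends → Old-Town Lunch and Park Tour overlap.
Harbour Stop starts after Old-Town Lunch ends, so Old-Town Lunch has no further overlaps.
Harbour Stop starts after Park Tour ends, so Park Tour has no further overlaps.
Market Visit starts after Harbour Stop ends, so Harbour Stop has no further overlaps.
Harbour Visit starts after Market Visit ends, so Market Visit has no further overlaps.
Observatory Break starts before Harbour Visit ends → Harbour Visit and Observatory Break overlap.
Park Stop starts after Harbour Visit ends, so Harbour Visit has no further overlaps.
Park Stop starts after Observatory Break ends, so Observatory Break has no further overlaps.
Harbour Lunch starts before Park Stop ends → Park Stop and Harbour Lunch overlap.
Castle Walk starts before Park Stop ends → Park Stop and Castle Walk overlap.
Castle Walk starts before Harbour Lunch ends → Harbour Lunch and Castle Walk overlap.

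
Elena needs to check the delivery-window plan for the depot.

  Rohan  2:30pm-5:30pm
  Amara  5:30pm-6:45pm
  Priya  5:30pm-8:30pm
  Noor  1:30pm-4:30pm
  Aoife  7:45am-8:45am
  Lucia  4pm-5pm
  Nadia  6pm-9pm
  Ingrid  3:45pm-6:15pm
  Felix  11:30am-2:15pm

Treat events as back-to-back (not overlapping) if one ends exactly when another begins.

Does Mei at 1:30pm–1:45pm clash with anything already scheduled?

Yes — it overlaps Felix, Noor

Aoife: ends 8:45am at or before Mei starts 1:30pm → clear.
Felix: starts 11:30am before Mei ends 1:45pm, and ends 2:15pm after Mei starts 1:30pm → overlap.
Noor: starts 1:30pm before Mei ends 1:45pm, and ends 4:30pm after Mei starts 1:30pm → overlap.
Rohan: starts 2:30pm at or after Mei ends 1:45pm → clear.
Ingrid: starts 3:45pm at or after Mei ends 1:45pm → clear.
Lucia: starts 4pm at or after Mei ends 1:45pm → clear.
Amara: starts 5:30pm at or after Mei ends 1:45pm → clear.
Priya: starts 5:30pm at or after Mei ends 1:45pm → clear.
Nadia: starts 6pm at or after Mei ends 1:45pm → clear.
Mei overlaps Felix, Noor.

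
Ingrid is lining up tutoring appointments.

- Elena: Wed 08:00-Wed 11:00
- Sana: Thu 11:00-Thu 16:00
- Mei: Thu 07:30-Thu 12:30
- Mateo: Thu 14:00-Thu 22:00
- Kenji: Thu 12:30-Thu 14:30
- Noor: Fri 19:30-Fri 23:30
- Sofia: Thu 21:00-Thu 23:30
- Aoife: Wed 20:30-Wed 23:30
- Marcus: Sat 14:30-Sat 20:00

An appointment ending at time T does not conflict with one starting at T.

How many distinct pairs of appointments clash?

Sorted by start: Elena, Aoife, Mei, Sana, Kenji, Mateo, Sofia, Noor, Marcus.
Aoife starts after Elena ends — done with Elena.
Mei starts after Aoife ends — done with Aoife.
Sana starts before Mei ends → Mei and Sana overlap.
Kenji starts exactly when Mei ends (back-to-back, no overlap) — done with Mei.
Kenji starts before Sana ends → Sana and Kenji overlap.
Mateo starts before Sana ends → Sana and Mateo overlap.
Sofia starts after Sana ends — done with Sana.
Mateo starts before Kenji ends → Kenji and Mateo overlap.
Sofia starts after Kenji ends — done with Kenji.
Sofia starts before Mateo ends → Mateo and Sofia overlap.
Noor starts after Mateo ends — done with Mateo.
Noor starts after Sofia ends — done with Sofia.
Marcus starts after Noor ends.
Overlapping pairs: Kenji & Mateo, Kenji & Sana, Mateo & Sana, Mateo & Sofia, Mei & Sana — 5 in total.

5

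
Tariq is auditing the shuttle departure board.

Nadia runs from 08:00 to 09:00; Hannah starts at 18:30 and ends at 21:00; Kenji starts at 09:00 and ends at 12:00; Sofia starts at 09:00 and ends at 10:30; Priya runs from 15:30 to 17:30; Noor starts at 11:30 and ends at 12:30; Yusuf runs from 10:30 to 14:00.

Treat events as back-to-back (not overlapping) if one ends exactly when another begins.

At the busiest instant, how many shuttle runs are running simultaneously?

3

Sweep the timeline, counting +1 at each start and −1 at each end (ends before starts at a tie):
08:00 start Nadia → 1
09:00 end Nadia → 0
09:00 start Kenji → 1
09:00 start Sofia → 2
10:30 end Sofia → 1
10:30 start Yusuf → 2
11:30 start Noor → 3
12:00 end Kenji → 2
12:30 end Noor → 1
14:00 end Yusuf → 0
15:30 start Priya → 1
17:30 end Priya → 0
18:30 start Hannah → 1
21:00 end Hannah → 0
Peak is 3, at 11:30 (Kenji, Noor, Yusuf).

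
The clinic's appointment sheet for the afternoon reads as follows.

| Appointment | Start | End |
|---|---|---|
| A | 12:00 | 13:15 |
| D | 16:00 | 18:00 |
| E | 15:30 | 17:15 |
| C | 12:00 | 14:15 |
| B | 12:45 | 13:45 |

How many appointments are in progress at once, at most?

Sort all start/end points and keep a running count:
12:00 start A → 1
12:00 start C → 2
12:45 start B → 3
13:15 end A → 2
13:45 end B → 1
14:15 end C → 0
15:30 start E → 1
16:00 start D → 2
17:15 end E → 1
18:00 end D → 0
Peak is 3, at 12:45 (A, B, C).

3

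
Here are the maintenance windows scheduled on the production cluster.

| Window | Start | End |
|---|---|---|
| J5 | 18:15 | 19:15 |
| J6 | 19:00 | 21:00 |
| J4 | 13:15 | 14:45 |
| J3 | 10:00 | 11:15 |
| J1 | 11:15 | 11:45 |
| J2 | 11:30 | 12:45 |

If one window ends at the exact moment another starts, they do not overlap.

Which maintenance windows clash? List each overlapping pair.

J1 & J2, J5 & J6

Sorted by start: J3, J1, J2, J4, J5, J6.
J1 starts exactly when J3 ends (back-to-back, no overlap), so J3 has no further overlaps.
J2 starts before J1 ends → J1 and J2 overlap.
J4 starts after J1 ends, so J1 has no further overlaps.
J4 starts after J2 ends, so J2 has no further overlaps.
J5 starts after J4 ends, so J4 has no further overlaps.
J6 starts before J5 ends → J5 and J6 overlap.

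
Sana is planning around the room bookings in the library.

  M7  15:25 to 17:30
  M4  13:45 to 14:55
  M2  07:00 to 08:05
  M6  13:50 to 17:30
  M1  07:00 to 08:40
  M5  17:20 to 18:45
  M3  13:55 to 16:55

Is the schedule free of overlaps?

Check each pair: they overlap iff neither finishes before the other starts.
Sorted by start: M1, M2, M4, M6, M3, M7, M5.
M2 starts before M1 ends → M1 and M2 overlap.
That's a conflict, so the schedule is not conflict-free.

No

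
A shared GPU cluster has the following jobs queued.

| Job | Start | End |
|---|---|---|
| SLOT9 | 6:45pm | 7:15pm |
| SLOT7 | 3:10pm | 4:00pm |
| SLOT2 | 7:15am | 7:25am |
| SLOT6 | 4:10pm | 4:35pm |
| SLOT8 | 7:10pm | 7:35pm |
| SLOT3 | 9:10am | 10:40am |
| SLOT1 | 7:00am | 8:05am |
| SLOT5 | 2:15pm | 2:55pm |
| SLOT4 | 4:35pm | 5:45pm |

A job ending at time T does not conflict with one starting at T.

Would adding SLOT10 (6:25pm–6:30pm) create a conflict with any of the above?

No — it doesn't clash with anything

SLOT1: ends 8:05am at or before SLOT10 starts 6:25pm → clear.
SLOT2: ends 7:25am at or before SLOT10 starts 6:25pm → clear.
SLOT3: ends 10:40am at or before SLOT10 starts 6:25pm → clear.
SLOT5: ends 2:55pm at or before SLOT10 starts 6:25pm → clear.
SLOT7: ends 4:00pm at or before SLOT10 starts 6:25pm → clear.
SLOT6: ends 4:35pm at or before SLOT10 starts 6:25pm → clear.
SLOT4: ends 5:45pm at or before SLOT10 starts 6:25pm → clear.
SLOT9: starts 6:45pm at or after SLOT10 ends 6:30pm → clear.
SLOT8: starts 7:10pm at or after SLOT10 ends 6:30pm → clear.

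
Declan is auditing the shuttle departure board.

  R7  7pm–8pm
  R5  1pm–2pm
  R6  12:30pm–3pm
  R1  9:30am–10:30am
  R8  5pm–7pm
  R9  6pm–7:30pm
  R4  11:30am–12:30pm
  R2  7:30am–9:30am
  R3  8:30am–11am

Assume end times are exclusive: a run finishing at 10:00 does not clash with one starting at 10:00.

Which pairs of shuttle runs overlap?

R1 & R3, R2 & R3, R5 & R6, R7 & R9, R8 & R9

Two intervals overlap when each starts before the other ends.
Sorted by start: R2, R3, R1, R4, R6, R5, R8, R9, R7.
R3 starts before R2 ends → R2 and R3 overlap.
R1 starts exactly when R2 ends (back-to-back, no overlap) — done with R2.
R1 starts before R3 ends → R3 and R1 overlap.
R4 starts after R3 ends — done with R3.
R4 starts after R1 ends — done with R1.
R6 starts exactly when R4 ends (back-to-back, no overlap) — done with R4.
R5 starts before R6 ends → R6 and R5 overlap.
R8 starts after R6 ends — done with R6.
R8 starts after R5 ends — done with R5.
R9 starts before R8 ends → R8 and R9 overlap.
R7 starts exactly when R8 ends (back-to-back, no overlap).
R7 starts before R9 ends → R9 and R7 overlap.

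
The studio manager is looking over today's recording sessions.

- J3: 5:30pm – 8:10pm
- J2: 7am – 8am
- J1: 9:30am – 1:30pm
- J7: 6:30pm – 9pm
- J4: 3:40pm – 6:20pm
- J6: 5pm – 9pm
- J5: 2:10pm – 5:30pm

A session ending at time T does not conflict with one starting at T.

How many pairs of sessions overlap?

Sorted by start: J2, J1, J5, J4, J6, J3, J7.
J1 starts after J2 ends, so nothing later overlaps J2 either.
J5 starts after J1 ends, so nothing later overlaps J1 either.
J4 starts before J5 ends → J5 and J4 overlap.
J6 starts before J5 ends → J5 and J6 overlap.
J3 starts exactly when J5 ends (back-to-back, no overlap), so nothing later overlaps J5 either.
J6 starts before J4 ends → J4 and J6 overlap.
J3 starts before J4 ends → J4 and J3 overlap.
J7 starts after J4 ends.
J3 starts before J6 ends → J6 and J3 overlap.
J7 starts before J6 ends → J6 and J7 overlap.
J7 starts before J3 ends → J3 and J7 overlap.
Overlapping pairs: J3 & J4, J3 & J6, J3 & J7, J4 & J5, J4 & J6, J5 & J6, J6 & J7 — 7 in total.

7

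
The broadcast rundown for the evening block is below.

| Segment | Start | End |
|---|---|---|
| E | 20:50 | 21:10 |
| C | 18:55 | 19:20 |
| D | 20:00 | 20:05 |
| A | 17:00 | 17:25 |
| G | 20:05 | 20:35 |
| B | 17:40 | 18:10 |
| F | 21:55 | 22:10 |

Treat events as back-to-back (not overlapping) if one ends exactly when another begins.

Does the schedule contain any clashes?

Two intervals overlap when each starts before the other ends.
Sorted by start: A, B, C, D, G, E, F.
B starts after A ends, so A has no further overlaps.
C starts after B ends, so B has no further overlaps.
D starts after C ends, so C has no further overlaps.
G starts exactly when D ends (back-to-back, no overlap), so D has no further overlaps.
E starts after G ends, so G has no further overlaps.
F starts after E ends.
Every pair is clear; the schedule has no overlaps.

No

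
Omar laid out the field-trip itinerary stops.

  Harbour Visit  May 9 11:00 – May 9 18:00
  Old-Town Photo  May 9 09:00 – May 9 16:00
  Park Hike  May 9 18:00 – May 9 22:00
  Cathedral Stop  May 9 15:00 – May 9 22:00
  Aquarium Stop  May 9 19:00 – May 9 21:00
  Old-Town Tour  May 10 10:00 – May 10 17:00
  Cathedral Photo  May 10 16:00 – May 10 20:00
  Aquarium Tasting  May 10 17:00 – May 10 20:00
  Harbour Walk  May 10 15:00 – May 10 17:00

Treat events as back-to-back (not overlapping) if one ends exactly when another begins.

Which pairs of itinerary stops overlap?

Aquarium Stop & Cathedral Stop, Aquarium Stop & Park Hike, Aquarium Tasting & Cathedral Photo, Cathedral Photo & Harbour Walk, Cathedral Photo & Old-Town Tour, Cathedral Stop & Harbour Visit, Cathedral Stop & Old-Town Photo, Cathedral Stop & Park Hike, Harbour Visit & Old-Town Photo, Harbour Walk & Old-Town Tour

Sorted by start: Old-Town Photo, Harbour Visit, Cathedral Stop, Park Hike, Aquarium Stop, Old-Town Tour, Harbour Walk, Cathedral Photo, Aquarium Tasting.
Harbour Visit starts before Old-Town Photo ends → Old-Town Photo and Harbour Visit overlap.
Cathedral Stop starts before Old-Town Photo ends → Old-Town Photo and Cathedral Stop overlap.
Park Hike starts after Old-Town Photo ends — done with Old-Town Photo.
Cathedral Stop starts before Harbour Visit ends → Harbour Visit and Cathedral Stop overlap.
Park Hike starts exactly when Harbour Visit ends (back-to-back, no overlap) — done with Harbour Visit.
Park Hike starts before Cathedral Stop ends → Cathedral Stop and Park Hike overlap.
Aquarium Stop starts before Cathedral Stop ends → Cathedral Stop and Aquarium Stop overlap.
Old-Town Tour starts after Cathedral Stop ends — done with Cathedral Stop.
Aquarium Stop starts before Park Hike ends → Park Hike and Aquarium Stop overlap.
Old-Town Tour starts after Park Hike ends — done with Park Hike.
Old-Town Tour starts after Aquarium Stop ends — done with Aquarium Stop.
Harbour Walk starts before Old-Town Tour ends → Old-Town Tour and Harbour Walk overlap.
Cathedral Photo starts before Old-Town Tour ends → Old-Town Tour and Cathedral Photo overlap.
Aquarium Tasting starts exactly when Old-Town Tour ends (back-to-back, no overlap).
Cathedral Photo starts before Harbour Walk ends → Harbour Walk and Cathedral Photo overlap.
Aquarium Tasting starts exactly when Harbour Walk ends (back-to-back, no overlap).
Aquarium Tasting starts before Cathedral Photo ends → Cathedral Photo and Aquarium Tasting overlap.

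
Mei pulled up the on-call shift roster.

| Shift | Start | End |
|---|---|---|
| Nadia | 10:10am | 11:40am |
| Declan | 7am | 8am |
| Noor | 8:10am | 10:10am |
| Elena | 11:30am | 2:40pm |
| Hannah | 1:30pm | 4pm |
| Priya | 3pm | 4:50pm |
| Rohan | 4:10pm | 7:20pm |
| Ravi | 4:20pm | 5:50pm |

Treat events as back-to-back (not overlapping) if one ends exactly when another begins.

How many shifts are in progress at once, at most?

Sort all start/end points and keep a running count:
7am start Declan → 1
8am end Declan → 0
8:10am start Noor → 1
10:10am end Noor → 0
10:10am start Nadia → 1
11:30am start Elena → 2
11:40am end Nadia → 1
1:30pm start Hannah → 2
2:40pm end Elena → 1
3pm start Priya → 2
4pm end Hannah → 1
4:10pm start Rohan → 2
4:20pm start Ravi → 3
4:50pm end Priya → 2
5:50pm end Ravi → 1
7:20pm end Rohan → 0
Peak is 3, at 4:20pm (Priya, Ravi, Rohan).

3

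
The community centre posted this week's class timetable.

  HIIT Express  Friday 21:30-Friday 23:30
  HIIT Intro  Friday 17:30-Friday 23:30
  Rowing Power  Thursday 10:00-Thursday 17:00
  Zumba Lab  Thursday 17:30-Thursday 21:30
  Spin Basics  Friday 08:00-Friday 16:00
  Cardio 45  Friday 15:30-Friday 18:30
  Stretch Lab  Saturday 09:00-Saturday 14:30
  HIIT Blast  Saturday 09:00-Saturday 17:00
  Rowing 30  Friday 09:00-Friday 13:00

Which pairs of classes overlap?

Two intervals overlap when each starts before the other ends.
Sorted by start: Rowing Power, Zumba Lab, Spin Basics, Rowing 30, Cardio 45, HIIT Intro, HIIT Express, HIIT Blast, Stretch Lab.
Zumba Lab starts after Rowing Power ends; Rowing Power is clear from here.
Spin Basics starts after Zumba Lab ends; Zumba Lab is clear from here.
Rowing 30 starts before Spin Basics ends → Spin Basics and Rowing 30 overlap.
Cardio 45 starts before Spin Basics ends → Spin Basics and Cardio 45 overlap.
HIIT Intro starts after Spin Basics ends; Spin Basics is clear from here.
Cardio 45 starts after Rowing 30 ends; Rowing 30 is clear from here.
HIIT Intro starts before Cardio 45 ends → Cardio 45 and HIIT Intro overlap.
HIIT Express starts after Cardio 45 ends; Cardio 45 is clear from here.
HIIT Express starts before HIIT Intro ends → HIIT Intro and HIIT Express overlap.
HIIT Blast starts after HIIT Intro ends; HIIT Intro is clear from here.
HIIT Blast starts after HIIT Express ends; HIIT Express is clear from here.
Stretch Lab starts before HIIT Blast ends → HIIT Blast and Stretch Lab overlap.

Cardio 45 & HIIT Intro, Cardio 45 & Spin Basics, HIIT Blast & Stretch Lab, HIIT Express & HIIT Intro, Rowing 30 & Spin Basics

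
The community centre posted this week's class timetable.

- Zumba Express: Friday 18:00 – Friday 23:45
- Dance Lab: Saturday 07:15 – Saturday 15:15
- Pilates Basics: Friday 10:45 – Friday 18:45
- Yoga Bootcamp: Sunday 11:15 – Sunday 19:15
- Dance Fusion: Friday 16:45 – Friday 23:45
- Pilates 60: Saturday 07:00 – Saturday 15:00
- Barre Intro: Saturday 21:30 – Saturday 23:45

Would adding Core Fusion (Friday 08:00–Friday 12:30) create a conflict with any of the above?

Yes — it overlaps Pilates Basics

Pilates Basics: starts Friday 10:45 before Core Fusion ends Friday 12:30, and ends Friday 18:45 after Core Fusion starts Friday 08:00 → overlap.
Dance Fusion: starts Friday 16:45 at or after Core Fusion ends Friday 12:30 → clear.
Zumba Express: starts Friday 18:00 at or after Core Fusion ends Friday 12:30 → clear.
Pilates 60: starts Saturday 07:00 at or after Core Fusion ends Friday 12:30 → clear.
Dance Lab: starts Saturday 07:15 at or after Core Fusion ends Friday 12:30 → clear.
Barre Intro: starts Saturday 21:30 at or after Core Fusion ends Friday 12:30 → clear.
Yoga Bootcamp: starts Sunday 11:15 at or after Core Fusion ends Friday 12:30 → clear.
Core Fusion overlaps Pilates Basics.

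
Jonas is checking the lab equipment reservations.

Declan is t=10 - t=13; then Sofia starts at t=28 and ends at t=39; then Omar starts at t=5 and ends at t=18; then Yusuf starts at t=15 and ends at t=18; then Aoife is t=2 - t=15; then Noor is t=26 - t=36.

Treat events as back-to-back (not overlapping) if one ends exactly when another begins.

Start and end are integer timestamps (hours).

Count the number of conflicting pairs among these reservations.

Sorted by start: Aoife, Omar, Declan, Yusuf, Noor, Sofia.
Omar starts before Aoife ends → Aoife and Omar overlap.
Declan starts before Aoife ends → Aoife and Declan overlap.
Yusuf starts exactly when Aoife ends (back-to-back, no overlap) — done with Aoife.
Declan starts before Omar ends → Omar and Declan overlap.
Yusuf starts before Omar ends → Omar and Yusuf overlap.
Noor starts after Omar ends — done with Omar.
Yusuf starts after Declan ends — done with Declan.
Noor starts after Yusuf ends — done with Yusuf.
Sofia starts before Noor ends → Noor and Sofia overlap.
Overlapping pairs: Aoife & Declan, Aoife & Omar, Declan & Omar, Noor & Sofia, Omar & Yusuf — 5 in total.

5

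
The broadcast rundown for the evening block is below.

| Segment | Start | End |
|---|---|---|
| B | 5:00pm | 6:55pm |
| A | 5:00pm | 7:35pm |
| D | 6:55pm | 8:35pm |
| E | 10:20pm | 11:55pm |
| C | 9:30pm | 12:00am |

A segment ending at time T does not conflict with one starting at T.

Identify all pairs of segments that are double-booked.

Sorted by start: A, B, D, C, E.
B starts before A ends → A and B overlap.
D starts before A ends → A and D overlap.
C starts after A ends, so A has no further overlaps.
D starts exactly when B ends (back-to-back, no overlap), so B has no further overlaps.
C starts after D ends, so D has no further overlaps.
E starts before C ends → C and E overlap.

A & B, A & D, C & E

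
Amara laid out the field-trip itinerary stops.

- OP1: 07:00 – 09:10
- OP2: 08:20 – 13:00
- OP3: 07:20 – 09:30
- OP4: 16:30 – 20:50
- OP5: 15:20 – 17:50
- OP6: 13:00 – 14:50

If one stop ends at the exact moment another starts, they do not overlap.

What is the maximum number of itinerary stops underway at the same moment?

3

Sort all start/end points and keep a running count:
07:00 start OP1 → 1
07:20 start OP3 → 2
08:20 start OP2 → 3
09:10 end OP1 → 2
09:30 end OP3 → 1
13:00 end OP2 → 0
13:00 start OP6 → 1
14:50 end OP6 → 0
15:20 start OP5 → 1
16:30 start OP4 → 2
17:50 end OP5 → 1
20:50 end OP4 → 0
Peak is 3, at 08:20 (OP1, OP2, OP3).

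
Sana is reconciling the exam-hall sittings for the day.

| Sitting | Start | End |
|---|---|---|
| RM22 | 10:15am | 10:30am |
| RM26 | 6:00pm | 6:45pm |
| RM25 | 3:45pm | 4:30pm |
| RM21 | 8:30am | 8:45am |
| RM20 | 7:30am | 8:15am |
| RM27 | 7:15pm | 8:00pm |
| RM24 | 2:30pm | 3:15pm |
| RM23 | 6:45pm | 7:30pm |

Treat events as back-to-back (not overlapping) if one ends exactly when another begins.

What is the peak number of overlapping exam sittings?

Sort all start/end points and keep a running count:
7:30am start RM20 → 1
8:15am end RM20 → 0
8:30am start RM21 → 1
8:45am end RM21 → 0
10:15am start RM22 → 1
10:30am end RM22 → 0
2:30pm start RM24 → 1
3:15pm end RM24 → 0
3:45pm start RM25 → 1
4:30pm end RM25 → 0
6:00pm start RM26 → 1
6:45pm end RM26 → 0
6:45pm start RM23 → 1
7:15pm start RM27 → 2
7:30pm end RM23 → 1
8:00pm end RM27 → 0
Peak is 2, at 7:15pm (RM23, RM27).

2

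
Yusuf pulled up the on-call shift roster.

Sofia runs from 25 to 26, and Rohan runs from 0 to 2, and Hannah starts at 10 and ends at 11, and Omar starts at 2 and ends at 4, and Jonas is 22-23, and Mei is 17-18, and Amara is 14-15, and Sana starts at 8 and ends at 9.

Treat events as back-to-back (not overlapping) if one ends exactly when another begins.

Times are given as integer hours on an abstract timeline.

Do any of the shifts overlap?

No

Sorted by start: Rohan, Omar, Sana, Hannah, Amara, Mei, Jonas, Sofia.
Omar starts exactly when Rohan ends (back-to-back, no overlap); Rohan is clear from here.
Sana starts after Omar ends; Omar is clear from here.
Hannah starts after Sana ends; Sana is clear from here.
Amara starts after Hannah ends; Hannah is clear from here.
Mei starts after Amara ends; Amara is clear from here.
Jonas starts after Mei ends; Mei is clear from here.
Sofia starts after Jonas ends.
Every pair is clear; the schedule has no overlaps.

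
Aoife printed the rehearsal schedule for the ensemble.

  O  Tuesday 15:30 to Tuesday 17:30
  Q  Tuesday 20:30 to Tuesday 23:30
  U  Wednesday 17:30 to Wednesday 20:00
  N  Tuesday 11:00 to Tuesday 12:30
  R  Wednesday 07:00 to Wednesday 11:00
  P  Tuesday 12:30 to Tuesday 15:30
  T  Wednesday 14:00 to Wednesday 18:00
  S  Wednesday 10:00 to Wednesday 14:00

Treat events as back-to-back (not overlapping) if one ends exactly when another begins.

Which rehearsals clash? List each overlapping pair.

R & S, T & U

Sorted by start: N, P, O, Q, R, S, T, U.
P starts exactly when N ends (back-to-back, no overlap), so N has no further overlaps.
O starts exactly when P ends (back-to-back, no overlap), so P has no further overlaps.
Q starts after O ends, so O has no further overlaps.
R starts after Q ends, so Q has no further overlaps.
S starts before R ends → R and S overlap.
T starts after R ends, so R has no further overlaps.
T starts exactly when S ends (back-to-back, no overlap), so S has no further overlaps.
U starts before T ends → T and U overlap.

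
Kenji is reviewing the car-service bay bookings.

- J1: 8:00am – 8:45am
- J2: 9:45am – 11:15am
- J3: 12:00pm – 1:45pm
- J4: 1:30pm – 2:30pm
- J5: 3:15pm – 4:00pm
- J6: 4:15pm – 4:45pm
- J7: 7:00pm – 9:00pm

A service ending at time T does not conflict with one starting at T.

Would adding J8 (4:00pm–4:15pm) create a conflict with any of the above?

No — it doesn't clash with anything

J1: ends 8:45am at or before J8 starts 4:00pm → clear.
J2: ends 11:15am at or before J8 starts 4:00pm → clear.
J3: ends 1:45pm at or before J8 starts 4:00pm → clear.
J4: ends 2:30pm at or before J8 starts 4:00pm → clear.
J5: ends 4:00pm at or before J8 starts 4:00pm → clear.
J6: starts 4:15pm at or after J8 ends 4:15pm → clear.
J7: starts 7:00pm at or after J8 ends 4:15pm → clear.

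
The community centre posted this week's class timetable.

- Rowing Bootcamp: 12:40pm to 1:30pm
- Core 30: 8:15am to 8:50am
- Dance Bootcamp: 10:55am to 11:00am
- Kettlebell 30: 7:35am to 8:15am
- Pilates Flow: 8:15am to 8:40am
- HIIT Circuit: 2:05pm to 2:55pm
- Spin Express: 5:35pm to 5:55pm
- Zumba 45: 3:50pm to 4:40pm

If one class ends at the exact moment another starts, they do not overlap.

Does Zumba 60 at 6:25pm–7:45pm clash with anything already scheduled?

No — it doesn't clash with anything

Kettlebell 30: ends 8:15am at or before Zumba 60 starts 6:25pm → clear.
Core 30: ends 8:50am at or before Zumba 60 starts 6:25pm → clear.
Pilates Flow: ends 8:40am at or before Zumba 60 starts 6:25pm → clear.
Dance Bootcamp: ends 11:00am at or before Zumba 60 starts 6:25pm → clear.
Rowing Bootcamp: ends 1:30pm at or before Zumba 60 starts 6:25pm → clear.
HIIT Circuit: ends 2:55pm at or before Zumba 60 starts 6:25pm → clear.
Zumba 45: ends 4:40pm at or before Zumba 60 starts 6:25pm → clear.
Spin Express: ends 5:55pm at or before Zumba 60 starts 6:25pm → clear.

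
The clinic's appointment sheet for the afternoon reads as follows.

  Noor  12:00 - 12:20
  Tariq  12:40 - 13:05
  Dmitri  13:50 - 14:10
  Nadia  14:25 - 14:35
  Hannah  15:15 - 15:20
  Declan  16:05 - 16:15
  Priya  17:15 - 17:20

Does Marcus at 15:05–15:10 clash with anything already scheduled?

Noor: ends 12:20 at or before Marcus starts 15:05 → clear.
Tariq: ends 13:05 at or before Marcus starts 15:05 → clear.
Dmitri: ends 14:10 at or before Marcus starts 15:05 → clear.
Nadia: ends 14:35 at or before Marcus starts 15:05 → clear.
Hannah: starts 15:15 at or after Marcus ends 15:10 → clear.
Declan: starts 16:05 at or after Marcus ends 15:10 → clear.
Priya: starts 17:15 at or after Marcus ends 15:10 → clear.

No — it doesn't clash with anything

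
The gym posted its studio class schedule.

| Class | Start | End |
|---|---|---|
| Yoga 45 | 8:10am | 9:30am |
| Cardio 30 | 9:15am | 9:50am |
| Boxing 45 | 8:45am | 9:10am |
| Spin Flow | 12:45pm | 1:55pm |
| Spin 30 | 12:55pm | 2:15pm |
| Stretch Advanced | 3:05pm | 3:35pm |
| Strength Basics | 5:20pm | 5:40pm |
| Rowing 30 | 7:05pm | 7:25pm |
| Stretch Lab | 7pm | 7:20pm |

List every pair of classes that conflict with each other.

Boxing 45 & Yoga 45, Cardio 30 & Yoga 45, Rowing 30 & Stretch Lab, Spin 30 & Spin Flow

Sorted by start: Yoga 45, Boxing 45, Cardio 30, Spin Flow, Spin 30, Stretch Advanced, Strength Basics, Stretch Lab, Rowing 30.
Boxing 45 starts before Yoga 45 ends → Yoga 45 and Boxing 45 overlap.
Cardio 30 starts before Yoga 45 ends → Yoga 45 and Cardio 30 overlap.
Spin Flow starts after Yoga 45 ends — done with Yoga 45.
Cardio 30 starts after Boxing 45 ends — done with Boxing 45.
Spin Flow starts after Cardio 30 ends — done with Cardio 30.
Spin 30 starts before Spin Flow ends → Spin Flow and Spin 30 overlap.
Stretch Advanced starts after Spin Flow ends — done with Spin Flow.
Stretch Advanced starts after Spin 30 ends — done with Spin 30.
Strength Basics starts after Stretch Advanced ends — done with Stretch Advanced.
Stretch Lab starts after Strength Basics ends — done with Strength Basics.
Rowing 30 starts before Stretch Lab ends → Stretch Lab and Rowing 30 overlap.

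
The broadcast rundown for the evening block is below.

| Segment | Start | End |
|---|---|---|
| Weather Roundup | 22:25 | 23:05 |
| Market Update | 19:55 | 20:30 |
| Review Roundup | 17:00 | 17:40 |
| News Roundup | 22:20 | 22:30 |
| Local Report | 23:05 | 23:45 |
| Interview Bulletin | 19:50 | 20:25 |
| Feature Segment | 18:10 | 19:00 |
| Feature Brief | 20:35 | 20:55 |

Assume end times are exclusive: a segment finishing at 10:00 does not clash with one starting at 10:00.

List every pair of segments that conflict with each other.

Interview Bulletin & Market Update, News Roundup & Weather Roundup

Check each pair: they overlap iff neither finishes before the other starts.
Sorted by start: Review Roundup, Feature Segment, Interview Bulletin, Market Update, Feature Brief, News Roundup, Weather Roundup, Local Report.
Feature Segment starts after Review Roundup ends, so Review Roundup has no further overlaps.
Interview Bulletin starts after Feature Segment ends, so Feature Segment has no further overlaps.
Market Update starts before Interview Bulletin ends → Interview Bulletin and Market Update overlap.
Feature Brief starts after Interview Bulletin ends, so Interview Bulletin has no further overlaps.
Feature Brief starts after Market Update ends, so Market Update has no further overlaps.
News Roundup starts after Feature Brief ends, so Feature Brief has no further overlaps.
Weather Roundup starts before News Roundup ends → News Roundup and Weather Roundup overlap.
Local Report starts after News Roundup ends.
Local Report starts exactly when Weather Roundup ends (back-to-back, no overlap).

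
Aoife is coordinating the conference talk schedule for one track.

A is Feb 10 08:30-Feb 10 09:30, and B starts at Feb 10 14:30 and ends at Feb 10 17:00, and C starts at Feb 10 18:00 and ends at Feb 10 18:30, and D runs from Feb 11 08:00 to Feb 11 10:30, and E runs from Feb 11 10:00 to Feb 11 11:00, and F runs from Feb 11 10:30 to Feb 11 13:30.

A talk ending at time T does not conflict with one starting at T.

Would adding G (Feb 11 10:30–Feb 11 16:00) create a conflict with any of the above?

A: ends Feb 10 09:30 at or before G starts Feb 11 10:30 → clear.
B: ends Feb 10 17:00 at or before G starts Feb 11 10:30 → clear.
C: ends Feb 10 18:30 at or before G starts Feb 11 10:30 → clear.
D: ends Feb 11 10:30 at or before G starts Feb 11 10:30 → clear.
E: starts Feb 11 10:00 before G ends Feb 11 16:00, and ends Feb 11 11:00 after G starts Feb 11 10:30 → overlap.
F: starts Feb 11 10:30 before G ends Feb 11 16:00, and ends Feb 11 13:30 after G starts Feb 11 10:30 → overlap.
G overlaps E, F.

Yes — it overlaps E, F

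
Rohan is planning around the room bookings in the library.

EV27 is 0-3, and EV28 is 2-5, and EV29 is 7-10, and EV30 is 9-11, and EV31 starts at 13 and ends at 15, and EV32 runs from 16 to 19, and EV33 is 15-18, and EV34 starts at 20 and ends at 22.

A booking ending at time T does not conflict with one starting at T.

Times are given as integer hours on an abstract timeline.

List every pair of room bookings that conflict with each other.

EV27 & EV28, EV29 & EV30, EV32 & EV33

Sorted by start: EV27, EV28, EV29, EV30, EV31, EV33, EV32, EV34.
EV28 starts before EV27 ends → EV27 and EV28 overlap.
EV29 starts after EV27 ends — done with EV27.
EV29 starts after EV28 ends — done with EV28.
EV30 starts before EV29 ends → EV29 and EV30 overlap.
EV31 starts after EV29 ends — done with EV29.
EV31 starts after EV30 ends — done with EV30.
EV33 starts exactly when EV31 ends (back-to-back, no overlap) — done with EV31.
EV32 starts before EV33 ends → EV33 and EV32 overlap.
EV34 starts after EV33 ends.
EV34 starts after EV32 ends.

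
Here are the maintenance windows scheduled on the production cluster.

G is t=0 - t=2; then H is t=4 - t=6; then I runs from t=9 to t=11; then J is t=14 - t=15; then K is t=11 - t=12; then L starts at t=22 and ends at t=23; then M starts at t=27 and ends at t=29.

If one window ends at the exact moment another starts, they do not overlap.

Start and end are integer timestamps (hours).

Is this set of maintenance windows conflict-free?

Sorted by start: G, H, I, K, J, L, M.
H starts after G ends, so G has no further overlaps.
I starts after H ends, so H has no further overlaps.
K starts exactly when I ends (back-to-back, no overlap), so I has no further overlaps.
J starts after K ends, so K has no further overlaps.
L starts after J ends, so J has no further overlaps.
M starts after L ends.
Every pair is clear; the schedule has no overlaps.

Yes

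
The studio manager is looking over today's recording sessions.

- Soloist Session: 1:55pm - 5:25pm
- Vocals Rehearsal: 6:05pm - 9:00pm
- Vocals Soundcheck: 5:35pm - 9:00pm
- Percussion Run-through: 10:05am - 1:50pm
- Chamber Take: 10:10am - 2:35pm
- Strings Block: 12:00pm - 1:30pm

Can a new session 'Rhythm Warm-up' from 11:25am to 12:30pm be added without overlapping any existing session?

No — it overlaps Chamber Take, Percussion Run-through, Strings Block

Percussion Run-through: starts 10:05am before Rhythm Warm-up ends 12:30pm, and ends 1:50pm after Rhythm Warm-up starts 11:25am → overlap.
Chamber Take: starts 10:10am before Rhythm Warm-up ends 12:30pm, and ends 2:35pm after Rhythm Warm-up starts 11:25am → overlap.
Strings Block: starts 12:00pm before Rhythm Warm-up ends 12:30pm, and ends 1:30pm after Rhythm Warm-up starts 11:25am → overlap.
Soloist Session: starts 1:55pm at or after Rhythm Warm-up ends 12:30pm → clear.
Vocals Soundcheck: starts 5:35pm at or after Rhythm Warm-up ends 12:30pm → clear.
Vocals Rehearsal: starts 6:05pm at or after Rhythm Warm-up ends 12:30pm → clear.
Rhythm Warm-up overlaps Percussion Run-through, Strings Block, Chamber Take.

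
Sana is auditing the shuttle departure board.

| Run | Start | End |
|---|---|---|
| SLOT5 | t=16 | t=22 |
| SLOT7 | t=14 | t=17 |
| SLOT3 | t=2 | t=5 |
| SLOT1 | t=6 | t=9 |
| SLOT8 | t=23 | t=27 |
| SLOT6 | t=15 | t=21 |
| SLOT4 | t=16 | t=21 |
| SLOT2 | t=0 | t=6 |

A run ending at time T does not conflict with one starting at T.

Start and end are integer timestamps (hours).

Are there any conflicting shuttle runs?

Sorted by start: SLOT2, SLOT3, SLOT1, SLOT7, SLOT6, SLOT4, SLOT5, SLOT8.
SLOT3 starts before SLOT2 ends → SLOT2 and SLOT3 overlap.
That's a conflict, so the schedule is not conflict-free.

Yes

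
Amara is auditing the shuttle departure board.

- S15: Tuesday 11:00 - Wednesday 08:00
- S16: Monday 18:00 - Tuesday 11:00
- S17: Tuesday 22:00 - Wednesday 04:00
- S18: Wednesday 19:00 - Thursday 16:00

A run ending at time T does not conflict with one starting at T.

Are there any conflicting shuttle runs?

Two intervals overlap when each starts before the other ends.
Sorted by start: S16, S15, S17, S18.
S15 starts exactly when S16 ends (back-to-back, no overlap); S16 is clear from here.
S17 starts before S15 ends → S15 and S17 overlap.
That's a conflict, so the schedule is not conflict-free.

Yes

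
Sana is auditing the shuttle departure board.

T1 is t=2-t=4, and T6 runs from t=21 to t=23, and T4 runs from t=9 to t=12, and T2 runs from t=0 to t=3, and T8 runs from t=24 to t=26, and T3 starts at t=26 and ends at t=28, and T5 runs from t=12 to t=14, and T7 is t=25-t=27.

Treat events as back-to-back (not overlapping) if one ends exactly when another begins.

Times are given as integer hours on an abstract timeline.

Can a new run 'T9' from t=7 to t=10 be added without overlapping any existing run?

No — it overlaps T4

T2: ends t=3 at or before T9 starts t=7 → clear.
T1: ends t=4 at or before T9 starts t=7 → clear.
T4: starts t=9 before T9 ends t=10, and ends t=12 after T9 starts t=7 → overlap.
T5: starts t=12 at or after T9 ends t=10 → clear.
T6: starts t=21 at or after T9 ends t=10 → clear.
T8: starts t=24 at or after T9 ends t=10 → clear.
T7: starts t=25 at or after T9 ends t=10 → clear.
T3: starts t=26 at or after T9 ends t=10 → clear.
T9 overlaps T4.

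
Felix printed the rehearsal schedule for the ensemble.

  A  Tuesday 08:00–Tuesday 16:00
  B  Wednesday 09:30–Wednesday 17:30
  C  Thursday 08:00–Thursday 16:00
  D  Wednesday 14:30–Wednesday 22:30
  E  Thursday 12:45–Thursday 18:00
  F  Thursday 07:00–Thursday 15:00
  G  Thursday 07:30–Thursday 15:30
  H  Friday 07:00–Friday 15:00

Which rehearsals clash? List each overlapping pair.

B & D, C & E, C & F, C & G, E & F, E & G, F & G

Sorted by start: A, B, D, F, G, C, E, H.
B starts after A ends, so nothing later overlaps A either.
D starts before B ends → B and D overlap.
F starts after B ends, so nothing later overlaps B either.
F starts after D ends, so nothing later overlaps D either.
G starts before F ends → F and G overlap.
C starts before F ends → F and C overlap.
E starts before F ends → F and E overlap.
H starts after F ends.
C starts before G ends → G and C overlap.
E starts before G ends → G and E overlap.
H starts after G ends.
E starts before C ends → C and E overlap.
H starts after C ends.
H starts after E ends.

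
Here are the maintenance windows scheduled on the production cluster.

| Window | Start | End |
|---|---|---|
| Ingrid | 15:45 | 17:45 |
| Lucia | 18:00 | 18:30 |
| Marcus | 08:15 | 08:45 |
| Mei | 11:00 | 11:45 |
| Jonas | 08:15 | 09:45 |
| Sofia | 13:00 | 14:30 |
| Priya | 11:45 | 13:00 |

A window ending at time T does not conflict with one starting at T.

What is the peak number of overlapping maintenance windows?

2

Walk through starts and ends in time order (an end at T is processed before a start at T):
08:15 start Jonas → 1
08:15 start Marcus → 2
08:45 end Marcus → 1
09:45 end Jonas → 0
11:00 start Mei → 1
11:45 end Mei → 0
11:45 start Priya → 1
13:00 end Priya → 0
13:00 start Sofia → 1
14:30 end Sofia → 0
15:45 start Ingrid → 1
17:45 end Ingrid → 0
18:00 start Lucia → 1
18:30 end Lucia → 0
Peak is 2, at 08:15 (Jonas, Marcus).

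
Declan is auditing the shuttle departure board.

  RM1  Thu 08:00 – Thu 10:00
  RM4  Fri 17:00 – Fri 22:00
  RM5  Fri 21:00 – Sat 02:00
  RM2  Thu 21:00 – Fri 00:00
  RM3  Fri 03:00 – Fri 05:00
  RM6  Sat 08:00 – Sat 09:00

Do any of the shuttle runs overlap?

Sorted by start: RM1, RM2, RM3, RM4, RM5, RM6.
RM2 starts after RM1 ends; RM1 is clear from here.
RM3 starts after RM2 ends; RM2 is clear from here.
RM4 starts after RM3 ends; RM3 is clear from here.
RM5 starts before RM4 ends → RM4 and RM5 overlap.
That's a conflict, so the schedule is not conflict-free.

Yes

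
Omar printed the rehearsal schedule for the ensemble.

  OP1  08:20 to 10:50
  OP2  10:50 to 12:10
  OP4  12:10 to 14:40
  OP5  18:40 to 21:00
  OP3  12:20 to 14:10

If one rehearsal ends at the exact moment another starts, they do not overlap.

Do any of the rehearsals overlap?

Sorted by start: OP1, OP2, OP4, OP3, OP5.
OP2 starts exactly when OP1 ends (back-to-back, no overlap), so OP1 has no further overlaps.
OP4 starts exactly when OP2 ends (back-to-back, no overlap), so OP2 has no further overlaps.
OP3 starts before OP4 ends → OP4 and OP3 overlap.
That's a conflict, so the schedule is not conflict-free.

Yes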